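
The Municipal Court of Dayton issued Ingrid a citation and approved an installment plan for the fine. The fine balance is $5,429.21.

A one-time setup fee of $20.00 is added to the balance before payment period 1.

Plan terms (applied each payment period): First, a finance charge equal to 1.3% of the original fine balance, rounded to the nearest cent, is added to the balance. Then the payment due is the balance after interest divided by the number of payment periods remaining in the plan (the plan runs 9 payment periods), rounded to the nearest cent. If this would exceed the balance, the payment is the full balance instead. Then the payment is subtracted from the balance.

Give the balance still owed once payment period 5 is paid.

$2,632.38

Payment period 1: $5,449.21 +$70.58 interest = $5,519.79; pay $613.31 → $4,906.48
Payment period 2: $4,906.48 +$70.58 interest = $4,977.06; pay $622.13 → $4,354.93
Payment period 3: $4,354.93 +$70.58 interest = $4,425.51; pay $632.22 → $3,793.29
Payment period 4: $3,793.29 +$70.58 interest = $3,863.87; pay $643.98 → $3,219.89
Payment period 5: $3,219.89 +$70.58 interest = $3,290.47; pay $658.09 → $2,632.38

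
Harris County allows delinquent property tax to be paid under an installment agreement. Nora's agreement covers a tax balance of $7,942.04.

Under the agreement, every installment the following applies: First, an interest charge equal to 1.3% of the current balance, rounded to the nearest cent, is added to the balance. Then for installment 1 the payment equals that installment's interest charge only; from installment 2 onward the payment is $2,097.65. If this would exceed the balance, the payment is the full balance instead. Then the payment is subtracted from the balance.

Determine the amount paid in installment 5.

Installment 1: opening $7,942.04; interest $103.25 → $8,045.29; payment $103.25; balance $7,942.04
Installment 2: opening $7,942.04; interest $103.25 → $8,045.29; payment $2,097.65; balance $5,947.64
Installment 3: opening $5,947.64; interest $77.32 → $6,024.96; payment $2,097.65; balance $3,927.31
Installment 4: opening $3,927.31; interest $51.06 → $3,978.37; payment $2,097.65; balance $1,880.72
Installment 5: opening $1,880.72; interest $24.45 → $1,905.17; payment $1,905.17; balance $0.00

$1,905.17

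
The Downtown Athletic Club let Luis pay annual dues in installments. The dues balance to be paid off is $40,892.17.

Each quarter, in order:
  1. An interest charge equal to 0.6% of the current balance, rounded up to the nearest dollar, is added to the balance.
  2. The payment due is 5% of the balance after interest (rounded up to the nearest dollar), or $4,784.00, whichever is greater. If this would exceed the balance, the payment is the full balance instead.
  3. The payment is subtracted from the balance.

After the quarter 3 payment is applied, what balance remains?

$27,196.17

Quarter 1: opening $40,892.17; interest $246.00 → $41,138.17; payment $4,784.00; balance $36,354.17
Quarter 2: opening $36,354.17; interest $219.00 → $36,573.17; payment $4,784.00; balance $31,789.17
Quarter 3: opening $31,789.17; interest $191.00 → $31,980.17; payment $4,784.00; balance $27,196.17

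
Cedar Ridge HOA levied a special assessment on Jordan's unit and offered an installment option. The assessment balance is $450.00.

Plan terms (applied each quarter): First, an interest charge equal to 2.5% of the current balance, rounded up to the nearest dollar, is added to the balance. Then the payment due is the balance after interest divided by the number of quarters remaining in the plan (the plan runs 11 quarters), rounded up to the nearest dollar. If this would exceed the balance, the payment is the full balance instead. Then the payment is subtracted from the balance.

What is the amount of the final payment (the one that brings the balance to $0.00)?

Quarter 1: $450.00 +$12.00 interest = $462.00; pay $42.00 → $420.00
Quarter 2: $420.00 +$11.00 interest = $431.00; pay $44.00 → $387.00
Quarter 3: $387.00 +$10.00 interest = $397.00; pay $45.00 → $352.00
Quarter 4: $352.00 +$9.00 interest = $361.00; pay $46.00 → $315.00
Quarter 5: $315.00 +$8.00 interest = $323.00; pay $47.00 → $276.00
Quarter 6: $276.00 +$7.00 interest = $283.00; pay $48.00 → $235.00
Quarter 7: $235.00 +$6.00 interest = $241.00; pay $49.00 → $192.00
Quarter 8: $192.00 +$5.00 interest = $197.00; pay $50.00 → $147.00
Quarter 9: $147.00 +$4.00 interest = $151.00; pay $51.00 → $100.00
Quarter 10: $100.00 +$3.00 interest = $103.00; pay $52.00 → $51.00
Quarter 11: $51.00 +$2.00 interest = $53.00; pay $53.00 → $0.00

$53.00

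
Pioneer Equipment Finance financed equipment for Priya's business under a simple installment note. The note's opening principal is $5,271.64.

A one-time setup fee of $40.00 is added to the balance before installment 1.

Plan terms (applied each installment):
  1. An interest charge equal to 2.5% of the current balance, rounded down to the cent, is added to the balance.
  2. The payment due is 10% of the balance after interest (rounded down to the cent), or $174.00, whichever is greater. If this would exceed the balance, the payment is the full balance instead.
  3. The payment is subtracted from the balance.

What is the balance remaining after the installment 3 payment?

$4,169.92

Installment 1: $5,311.64 +$132.79 interest = $5,444.43; pay $544.44 → $4,899.99
Installment 2: $4,899.99 +$122.49 interest = $5,022.48; pay $502.24 → $4,520.24
Installment 3: $4,520.24 +$113.00 interest = $4,633.24; pay $463.32 → $4,169.92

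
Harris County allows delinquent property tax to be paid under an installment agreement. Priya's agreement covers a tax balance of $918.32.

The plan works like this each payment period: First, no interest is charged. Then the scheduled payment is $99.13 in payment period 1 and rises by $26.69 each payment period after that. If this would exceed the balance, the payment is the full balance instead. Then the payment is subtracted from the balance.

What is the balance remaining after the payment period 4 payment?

$361.66

Payment period 1: $918.32 − $99.13 → $819.19
Payment period 2: $819.19 − $125.82 → $693.37
Payment period 3: $693.37 − $152.51 → $540.86
Payment period 4: $540.86 − $179.20 → $361.66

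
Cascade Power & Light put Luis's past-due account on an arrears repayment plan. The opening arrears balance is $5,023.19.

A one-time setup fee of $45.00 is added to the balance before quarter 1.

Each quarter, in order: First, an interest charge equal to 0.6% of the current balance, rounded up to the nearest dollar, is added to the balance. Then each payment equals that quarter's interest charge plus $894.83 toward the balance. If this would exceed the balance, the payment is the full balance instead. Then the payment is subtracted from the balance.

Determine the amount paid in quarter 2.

$920.83

# | Opening | Interest | Payment | End bal
1 | $5,068.19 | $31.00 | $925.83 | $4,173.36
2 | $4,173.36 | $26.00 | $920.83 | $3,278.53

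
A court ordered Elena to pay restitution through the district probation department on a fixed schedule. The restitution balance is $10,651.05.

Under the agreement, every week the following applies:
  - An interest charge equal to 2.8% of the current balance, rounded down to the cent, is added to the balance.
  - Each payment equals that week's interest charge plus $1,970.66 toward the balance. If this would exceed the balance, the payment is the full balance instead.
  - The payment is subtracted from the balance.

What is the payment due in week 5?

Week 1: opening $10,651.05; interest $298.22 → $10,949.27; payment $2,268.88; balance $8,680.39
Week 2: opening $8,680.39; interest $243.05 → $8,923.44; payment $2,213.71; balance $6,709.73
Week 3: opening $6,709.73; interest $187.87 → $6,897.60; payment $2,158.53; balance $4,739.07
Week 4: opening $4,739.07; interest $132.69 → $4,871.76; payment $2,103.35; balance $2,768.41
Week 5: opening $2,768.41; interest $77.51 → $2,845.92; payment $2,048.17; balance $797.75

$2,048.17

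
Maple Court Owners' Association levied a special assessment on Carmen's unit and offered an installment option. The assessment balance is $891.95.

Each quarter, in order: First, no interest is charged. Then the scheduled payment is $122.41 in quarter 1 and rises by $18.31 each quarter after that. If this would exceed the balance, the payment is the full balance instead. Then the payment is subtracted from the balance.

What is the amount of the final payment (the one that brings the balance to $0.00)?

$96.80

Quarter 1: $891.95 − $122.41 → $769.54
Quarter 2: $769.54 − $140.72 → $628.82
Quarter 3: $628.82 − $159.03 → $469.79
Quarter 4: $469.79 − $177.34 → $292.45
Quarter 5: $292.45 − $195.65 → $96.80
Quarter 6: $96.80 − $96.80 → $0.00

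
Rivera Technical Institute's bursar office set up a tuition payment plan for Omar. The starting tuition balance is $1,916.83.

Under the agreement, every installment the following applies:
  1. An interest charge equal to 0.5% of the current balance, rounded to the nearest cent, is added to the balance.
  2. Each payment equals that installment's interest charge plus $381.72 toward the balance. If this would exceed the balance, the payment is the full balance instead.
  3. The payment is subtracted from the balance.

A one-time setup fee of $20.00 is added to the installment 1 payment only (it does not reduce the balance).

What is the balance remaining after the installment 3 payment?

$771.67

Installment 1: $1,916.83 +$9.58 interest = $1,926.41; pay $391.30 (+ $20.00 fee) → $1,535.11
Installment 2: $1,535.11 +$7.68 interest = $1,542.79; pay $389.40 → $1,153.39
Installment 3: $1,153.39 +$5.77 interest = $1,159.16; pay $387.49 → $771.67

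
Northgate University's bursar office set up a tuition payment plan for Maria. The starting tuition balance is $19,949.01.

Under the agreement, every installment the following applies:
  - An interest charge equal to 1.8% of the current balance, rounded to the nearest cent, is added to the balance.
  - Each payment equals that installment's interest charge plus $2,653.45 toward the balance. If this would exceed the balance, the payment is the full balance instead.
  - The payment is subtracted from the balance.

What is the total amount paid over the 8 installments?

$21,484.33

Installment 1: $19,949.01 +$359.08 interest = $20,308.09; pay $3,012.53 → $17,295.56
Installment 2: $17,295.56 +$311.32 interest = $17,606.88; pay $2,964.77 → $14,642.11
Installment 3: $14,642.11 +$263.56 interest = $14,905.67; pay $2,917.01 → $11,988.66
Installment 4: $11,988.66 +$215.80 interest = $12,204.46; pay $2,869.25 → $9,335.21
Installment 5: $9,335.21 +$168.03 interest = $9,503.24; pay $2,821.48 → $6,681.76
Installment 6: $6,681.76 +$120.27 interest = $6,802.03; pay $2,773.72 → $4,028.31
Installment 7: $4,028.31 +$72.51 interest = $4,100.82; pay $2,725.96 → $1,374.86
Installment 8: $1,374.86 +$24.75 interest = $1,399.61; pay $1,399.61 → $0.00
Total paid: $21,484.33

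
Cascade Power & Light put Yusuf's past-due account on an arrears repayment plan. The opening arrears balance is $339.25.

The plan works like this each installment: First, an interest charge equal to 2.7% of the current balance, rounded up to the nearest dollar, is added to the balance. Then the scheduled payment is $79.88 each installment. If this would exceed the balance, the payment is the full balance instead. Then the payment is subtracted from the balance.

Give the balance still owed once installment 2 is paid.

# | Opening | Interest | Payment | End bal
1 | $339.25 | $10.00 | $79.88 | $269.37
2 | $269.37 | $8.00 | $79.88 | $197.49

$197.49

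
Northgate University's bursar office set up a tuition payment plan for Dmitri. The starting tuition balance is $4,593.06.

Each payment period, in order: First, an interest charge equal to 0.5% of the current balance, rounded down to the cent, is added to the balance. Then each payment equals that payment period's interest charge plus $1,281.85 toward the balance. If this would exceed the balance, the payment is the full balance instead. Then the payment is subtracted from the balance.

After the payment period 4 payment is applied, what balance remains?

Payment period 1: opening $4,593.06; interest $22.96 → $4,616.02; payment $1,304.81; balance $3,311.21
Payment period 2: opening $3,311.21; interest $16.55 → $3,327.76; payment $1,298.40; balance $2,029.36
Payment period 3: opening $2,029.36; interest $10.14 → $2,039.50; payment $1,291.99; balance $747.51
Payment period 4: opening $747.51; interest $3.73 → $751.24; payment $751.24; balance $0.00

$0.00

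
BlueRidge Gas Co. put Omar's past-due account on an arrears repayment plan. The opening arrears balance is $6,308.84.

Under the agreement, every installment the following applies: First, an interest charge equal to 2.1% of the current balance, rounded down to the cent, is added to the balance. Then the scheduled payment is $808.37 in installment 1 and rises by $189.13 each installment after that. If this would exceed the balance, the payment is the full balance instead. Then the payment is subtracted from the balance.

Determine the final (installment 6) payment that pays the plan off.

Installment 1: $6,308.84 +$132.48 interest = $6,441.32; pay $808.37 → $5,632.95
Installment 2: $5,632.95 +$118.29 interest = $5,751.24; pay $997.50 → $4,753.74
Installment 3: $4,753.74 +$99.82 interest = $4,853.56; pay $1,186.63 → $3,666.93
Installment 4: $3,666.93 +$77.00 interest = $3,743.93; pay $1,375.76 → $2,368.17
Installment 5: $2,368.17 +$49.73 interest = $2,417.90; pay $1,564.89 → $853.01
Installment 6: $853.01 +$17.91 interest = $870.92; pay $870.92 → $0.00

$870.92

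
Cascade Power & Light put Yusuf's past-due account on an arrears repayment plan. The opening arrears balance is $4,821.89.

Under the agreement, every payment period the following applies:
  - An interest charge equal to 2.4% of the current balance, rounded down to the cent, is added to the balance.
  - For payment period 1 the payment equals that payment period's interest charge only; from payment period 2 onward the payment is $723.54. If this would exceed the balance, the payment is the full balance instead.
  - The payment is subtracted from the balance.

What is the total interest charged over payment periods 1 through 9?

$612.82

Payment period 1: opening $4,821.89; interest $115.72 → $4,937.61; payment $115.72; balance $4,821.89
Payment period 2: opening $4,821.89; interest $115.72 → $4,937.61; payment $723.54; balance $4,214.07
Payment period 3: opening $4,214.07; interest $101.13 → $4,315.20; payment $723.54; balance $3,591.66
Payment period 4: opening $3,591.66; interest $86.19 → $3,677.85; payment $723.54; balance $2,954.31
Payment period 5: opening $2,954.31; interest $70.90 → $3,025.21; payment $723.54; balance $2,301.67
Payment period 6: opening $2,301.67; interest $55.24 → $2,356.91; payment $723.54; balance $1,633.37
Payment period 7: opening $1,633.37; interest $39.20 → $1,672.57; payment $723.54; balance $949.03
Payment period 8: opening $949.03; interest $22.77 → $971.80; payment $723.54; balance $248.26
Payment period 9: opening $248.26; interest $5.95 → $254.21; payment $254.21; balance $0.00
Total interest: $115.72 + $115.72 + $101.13 + $86.19 + $70.90 + $55.24 + $39.20 + $22.77 + $5.95 = $612.82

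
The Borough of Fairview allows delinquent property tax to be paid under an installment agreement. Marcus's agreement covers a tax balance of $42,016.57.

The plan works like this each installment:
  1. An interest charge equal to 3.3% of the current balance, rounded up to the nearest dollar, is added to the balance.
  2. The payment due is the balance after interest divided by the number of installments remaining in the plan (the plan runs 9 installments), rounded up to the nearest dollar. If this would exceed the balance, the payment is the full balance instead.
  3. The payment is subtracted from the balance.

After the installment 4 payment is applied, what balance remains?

$26,579.57

# | Opening | Interest | Payment | End bal
1 | $42,016.57 | $1,387.00 | $4,823.00 | $38,580.57
2 | $38,580.57 | $1,274.00 | $4,982.00 | $34,872.57
3 | $34,872.57 | $1,151.00 | $5,147.00 | $30,876.57
4 | $30,876.57 | $1,019.00 | $5,316.00 | $26,579.57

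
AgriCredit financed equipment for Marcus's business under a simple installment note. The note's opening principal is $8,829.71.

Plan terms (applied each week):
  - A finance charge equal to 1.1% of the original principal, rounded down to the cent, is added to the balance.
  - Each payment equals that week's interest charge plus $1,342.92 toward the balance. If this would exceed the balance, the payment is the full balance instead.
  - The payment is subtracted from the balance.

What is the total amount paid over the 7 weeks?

$9,509.55

Week 1: $8,829.71 +$97.12 interest = $8,926.83; pay $1,440.04 → $7,486.79
Week 2: $7,486.79 +$97.12 interest = $7,583.91; pay $1,440.04 → $6,143.87
Week 3: $6,143.87 +$97.12 interest = $6,240.99; pay $1,440.04 → $4,800.95
Week 4: $4,800.95 +$97.12 interest = $4,898.07; pay $1,440.04 → $3,458.03
Week 5: $3,458.03 +$97.12 interest = $3,555.15; pay $1,440.04 → $2,115.11
Week 6: $2,115.11 +$97.12 interest = $2,212.23; pay $1,440.04 → $772.19
Week 7: $772.19 +$97.12 interest = $869.31; pay $869.31 → $0.00
Total paid: $9,509.55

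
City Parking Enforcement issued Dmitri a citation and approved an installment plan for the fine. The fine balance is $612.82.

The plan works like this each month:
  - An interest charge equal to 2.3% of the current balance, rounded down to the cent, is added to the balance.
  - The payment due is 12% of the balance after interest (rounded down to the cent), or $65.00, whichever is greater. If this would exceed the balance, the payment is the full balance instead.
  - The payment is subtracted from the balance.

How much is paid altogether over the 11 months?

$695.54

Month 1: $612.82 +$14.09 interest = $626.91; pay $75.22 → $551.69
Month 2: $551.69 +$12.68 interest = $564.37; pay $67.72 → $496.65
Month 3: $496.65 +$11.42 interest = $508.07; pay $65.00 → $443.07
Month 4: $443.07 +$10.19 interest = $453.26; pay $65.00 → $388.26
Month 5: $388.26 +$8.92 interest = $397.18; pay $65.00 → $332.18
Month 6: $332.18 +$7.64 interest = $339.82; pay $65.00 → $274.82
Month 7: $274.82 +$6.32 interest = $281.14; pay $65.00 → $216.14
Month 8: $216.14 +$4.97 interest = $221.11; pay $65.00 → $156.11
Month 9: $156.11 +$3.59 interest = $159.70; pay $65.00 → $94.70
Month 10: $94.70 +$2.17 interest = $96.87; pay $65.00 → $31.87
Month 11: $31.87 +$0.73 interest = $32.60; pay $32.60 → $0.00
Total paid: $695.54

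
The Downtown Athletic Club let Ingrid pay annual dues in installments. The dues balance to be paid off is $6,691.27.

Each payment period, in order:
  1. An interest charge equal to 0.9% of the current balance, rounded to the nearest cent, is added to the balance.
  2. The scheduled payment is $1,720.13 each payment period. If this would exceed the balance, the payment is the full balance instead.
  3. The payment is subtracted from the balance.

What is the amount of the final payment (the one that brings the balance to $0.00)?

$1,681.59

Payment period 1: opening $6,691.27; interest $60.22 → $6,751.49; payment $1,720.13; balance $5,031.36
Payment period 2: opening $5,031.36; interest $45.28 → $5,076.64; payment $1,720.13; balance $3,356.51
Payment period 3: opening $3,356.51; interest $30.21 → $3,386.72; payment $1,720.13; balance $1,666.59
Payment period 4: opening $1,666.59; interest $15.00 → $1,681.59; payment $1,681.59; balance $0.00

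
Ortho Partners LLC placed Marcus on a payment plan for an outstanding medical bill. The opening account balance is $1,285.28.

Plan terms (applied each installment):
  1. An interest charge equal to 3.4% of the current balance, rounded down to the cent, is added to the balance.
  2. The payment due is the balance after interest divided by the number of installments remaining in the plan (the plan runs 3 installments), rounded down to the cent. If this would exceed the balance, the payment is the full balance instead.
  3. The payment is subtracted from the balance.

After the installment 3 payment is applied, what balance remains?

$0.00

# | Opening | Interest | Payment | End bal
1 | $1,285.28 | $43.69 | $442.99 | $885.98
2 | $885.98 | $30.12 | $458.05 | $458.05
3 | $458.05 | $15.57 | $473.62 | $0.00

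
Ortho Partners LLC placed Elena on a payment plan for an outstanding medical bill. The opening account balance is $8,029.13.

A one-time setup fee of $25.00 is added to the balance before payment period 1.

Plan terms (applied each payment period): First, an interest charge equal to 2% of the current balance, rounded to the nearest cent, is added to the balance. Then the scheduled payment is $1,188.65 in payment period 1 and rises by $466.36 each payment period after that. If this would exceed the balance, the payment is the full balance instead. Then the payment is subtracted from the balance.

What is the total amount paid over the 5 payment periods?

$8,555.66

# | Opening | Interest | Payment | End bal
1 | $8,054.13 | $161.08 | $1,188.65 | $7,026.56
2 | $7,026.56 | $140.53 | $1,655.01 | $5,512.08
3 | $5,512.08 | $110.24 | $2,121.37 | $3,500.95
4 | $3,500.95 | $70.02 | $2,587.73 | $983.24
5 | $983.24 | $19.66 | $1,002.90 | $0.00
Total paid: $8,555.66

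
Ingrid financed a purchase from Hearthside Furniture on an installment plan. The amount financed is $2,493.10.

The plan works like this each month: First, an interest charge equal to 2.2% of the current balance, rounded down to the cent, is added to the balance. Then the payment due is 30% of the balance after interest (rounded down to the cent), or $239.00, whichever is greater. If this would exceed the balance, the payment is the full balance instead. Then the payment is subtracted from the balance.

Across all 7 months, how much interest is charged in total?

$170.37

# | Opening | Interest | Payment | End bal
1 | $2,493.10 | $54.84 | $764.38 | $1,783.56
2 | $1,783.56 | $39.23 | $546.83 | $1,275.96
3 | $1,275.96 | $28.07 | $391.20 | $912.83
4 | $912.83 | $20.08 | $279.87 | $653.04
5 | $653.04 | $14.36 | $239.00 | $428.40
6 | $428.40 | $9.42 | $239.00 | $198.82
7 | $198.82 | $4.37 | $203.19 | $0.00
Total interest: $54.84 + $39.23 + $28.07 + $20.08 + $14.36 + $9.42 + $4.37 = $170.37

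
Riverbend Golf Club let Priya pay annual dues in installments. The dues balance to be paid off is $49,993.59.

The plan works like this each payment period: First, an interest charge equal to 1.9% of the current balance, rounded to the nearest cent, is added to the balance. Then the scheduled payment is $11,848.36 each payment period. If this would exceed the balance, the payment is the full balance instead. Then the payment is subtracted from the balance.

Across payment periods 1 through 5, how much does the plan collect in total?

Payment period 1: $49,993.59 +$949.88 interest = $50,943.47; pay $11,848.36 → $39,095.11
Payment period 2: $39,095.11 +$742.81 interest = $39,837.92; pay $11,848.36 → $27,989.56
Payment period 3: $27,989.56 +$531.80 interest = $28,521.36; pay $11,848.36 → $16,673.00
Payment period 4: $16,673.00 +$316.79 interest = $16,989.79; pay $11,848.36 → $5,141.43
Payment period 5: $5,141.43 +$97.69 interest = $5,239.12; pay $5,239.12 → $0.00
Total paid: $52,632.56

$52,632.56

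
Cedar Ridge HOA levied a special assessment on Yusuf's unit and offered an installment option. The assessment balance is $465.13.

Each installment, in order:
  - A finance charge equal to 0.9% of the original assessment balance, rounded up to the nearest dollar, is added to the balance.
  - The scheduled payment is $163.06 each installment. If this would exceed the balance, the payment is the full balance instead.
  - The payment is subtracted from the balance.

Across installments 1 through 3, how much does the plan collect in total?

Installment 1: $465.13 +$5.00 interest = $470.13; pay $163.06 → $307.07
Installment 2: $307.07 +$5.00 interest = $312.07; pay $163.06 → $149.01
Installment 3: $149.01 +$5.00 interest = $154.01; pay $154.01 → $0.00
Total paid: $480.13

$480.13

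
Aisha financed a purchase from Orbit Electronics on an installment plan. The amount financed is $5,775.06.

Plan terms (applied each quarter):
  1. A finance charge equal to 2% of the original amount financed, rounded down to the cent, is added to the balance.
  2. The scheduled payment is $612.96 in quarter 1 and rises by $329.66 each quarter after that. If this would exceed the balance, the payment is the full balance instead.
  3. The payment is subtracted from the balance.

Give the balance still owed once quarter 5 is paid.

$0.00

# | Opening | Interest | Payment | End bal
1 | $5,775.06 | $115.50 | $612.96 | $5,277.60
2 | $5,277.60 | $115.50 | $942.62 | $4,450.48
3 | $4,450.48 | $115.50 | $1,272.28 | $3,293.70
4 | $3,293.70 | $115.50 | $1,601.94 | $1,807.26
5 | $1,807.26 | $115.50 | $1,922.76 | $0.00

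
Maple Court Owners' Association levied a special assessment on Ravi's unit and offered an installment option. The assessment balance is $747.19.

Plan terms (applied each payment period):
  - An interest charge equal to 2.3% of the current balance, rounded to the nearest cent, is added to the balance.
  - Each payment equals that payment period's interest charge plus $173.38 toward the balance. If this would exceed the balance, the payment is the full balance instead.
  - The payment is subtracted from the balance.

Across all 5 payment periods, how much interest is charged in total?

$46.05

Payment period 1: opening $747.19; interest $17.19 → $764.38; payment $190.57; balance $573.81
Payment period 2: opening $573.81; interest $13.20 → $587.01; payment $186.58; balance $400.43
Payment period 3: opening $400.43; interest $9.21 → $409.64; payment $182.59; balance $227.05
Payment period 4: opening $227.05; interest $5.22 → $232.27; payment $178.60; balance $53.67
Payment period 5: opening $53.67; interest $1.23 → $54.90; payment $54.90; balance $0.00
Total interest: $17.19 + $13.20 + $9.21 + $5.22 + $1.23 = $46.05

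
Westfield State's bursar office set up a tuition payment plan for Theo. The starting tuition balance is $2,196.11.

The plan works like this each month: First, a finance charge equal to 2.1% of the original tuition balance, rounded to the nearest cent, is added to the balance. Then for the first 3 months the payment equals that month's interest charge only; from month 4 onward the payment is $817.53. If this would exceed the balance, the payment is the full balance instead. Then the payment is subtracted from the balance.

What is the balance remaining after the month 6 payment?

Month 1: opening $2,196.11; interest $46.12 → $2,242.23; payment $46.12; balance $2,196.11
Month 2: opening $2,196.11; interest $46.12 → $2,242.23; payment $46.12; balance $2,196.11
Month 3: opening $2,196.11; interest $46.12 → $2,242.23; payment $46.12; balance $2,196.11
Month 4: opening $2,196.11; interest $46.12 → $2,242.23; payment $817.53; balance $1,424.70
Month 5: opening $1,424.70; interest $46.12 → $1,470.82; payment $817.53; balance $653.29
Month 6: opening $653.29; interest $46.12 → $699.41; payment $699.41; balance $0.00

$0.00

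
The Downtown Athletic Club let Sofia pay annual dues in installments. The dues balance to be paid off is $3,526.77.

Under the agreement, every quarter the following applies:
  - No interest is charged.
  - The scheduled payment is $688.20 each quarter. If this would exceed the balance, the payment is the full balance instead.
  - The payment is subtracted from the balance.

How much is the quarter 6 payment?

Quarter 1: opening $3,526.77; payment $688.20; balance $2,838.57
Quarter 2: opening $2,838.57; payment $688.20; balance $2,150.37
Quarter 3: opening $2,150.37; payment $688.20; balance $1,462.17
Quarter 4: opening $1,462.17; payment $688.20; balance $773.97
Quarter 5: opening $773.97; payment $688.20; balance $85.77
Quarter 6: opening $85.77; payment $85.77; balance $0.00

$85.77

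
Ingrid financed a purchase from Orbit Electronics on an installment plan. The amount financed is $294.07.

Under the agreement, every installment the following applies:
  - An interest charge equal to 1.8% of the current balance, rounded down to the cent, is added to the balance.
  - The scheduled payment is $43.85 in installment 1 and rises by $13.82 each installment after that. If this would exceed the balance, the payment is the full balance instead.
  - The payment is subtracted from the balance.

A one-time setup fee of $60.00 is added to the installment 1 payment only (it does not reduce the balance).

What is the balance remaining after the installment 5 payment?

Installment 1: opening $294.07; interest $5.29 → $299.36; payment $43.85 (+ $60.00 fee); balance $255.51
Installment 2: opening $255.51; interest $4.59 → $260.10; payment $57.67; balance $202.43
Installment 3: opening $202.43; interest $3.64 → $206.07; payment $71.49; balance $134.58
Installment 4: opening $134.58; interest $2.42 → $137.00; payment $85.31; balance $51.69
Installment 5: opening $51.69; interest $0.93 → $52.62; payment $52.62; balance $0.00

$0.00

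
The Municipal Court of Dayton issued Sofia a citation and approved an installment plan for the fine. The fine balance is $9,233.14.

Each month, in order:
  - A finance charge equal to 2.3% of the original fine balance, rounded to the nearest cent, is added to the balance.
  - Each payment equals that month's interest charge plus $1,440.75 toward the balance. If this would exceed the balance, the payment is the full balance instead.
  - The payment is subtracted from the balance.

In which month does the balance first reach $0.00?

7

# | Opening | Interest | Payment | End bal
1 | $9,233.14 | $212.36 | $1,653.11 | $7,792.39
2 | $7,792.39 | $212.36 | $1,653.11 | $6,351.64
3 | $6,351.64 | $212.36 | $1,653.11 | $4,910.89
4 | $4,910.89 | $212.36 | $1,653.11 | $3,470.14
5 | $3,470.14 | $212.36 | $1,653.11 | $2,029.39
6 | $2,029.39 | $212.36 | $1,653.11 | $588.64
7 | $588.64 | $212.36 | $801.00 | $0.00
Balance reaches $0.00 in month 7.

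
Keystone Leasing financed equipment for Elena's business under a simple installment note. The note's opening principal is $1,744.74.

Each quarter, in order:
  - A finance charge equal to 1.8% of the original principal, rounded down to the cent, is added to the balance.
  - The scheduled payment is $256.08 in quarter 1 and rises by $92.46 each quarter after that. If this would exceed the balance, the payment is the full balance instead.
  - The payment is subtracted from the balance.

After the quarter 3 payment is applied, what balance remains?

Quarter 1: opening $1,744.74; interest $31.40 → $1,776.14; payment $256.08; balance $1,520.06
Quarter 2: opening $1,520.06; interest $31.40 → $1,551.46; payment $348.54; balance $1,202.92
Quarter 3: opening $1,202.92; interest $31.40 → $1,234.32; payment $441.00; balance $793.32

$793.32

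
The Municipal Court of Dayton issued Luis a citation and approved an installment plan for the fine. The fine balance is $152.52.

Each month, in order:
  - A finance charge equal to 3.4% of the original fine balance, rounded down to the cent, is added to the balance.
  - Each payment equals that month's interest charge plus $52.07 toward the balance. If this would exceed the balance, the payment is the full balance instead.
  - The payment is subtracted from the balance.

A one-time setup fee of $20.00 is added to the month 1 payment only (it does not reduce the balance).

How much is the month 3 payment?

$53.56

# | Opening | Interest | Payment | Fee | End bal
1 | $152.52 | $5.18 | $57.25 | $20.00 | $100.45
2 | $100.45 | $5.18 | $57.25 | — | $48.38
3 | $48.38 | $5.18 | $53.56 | — | $0.00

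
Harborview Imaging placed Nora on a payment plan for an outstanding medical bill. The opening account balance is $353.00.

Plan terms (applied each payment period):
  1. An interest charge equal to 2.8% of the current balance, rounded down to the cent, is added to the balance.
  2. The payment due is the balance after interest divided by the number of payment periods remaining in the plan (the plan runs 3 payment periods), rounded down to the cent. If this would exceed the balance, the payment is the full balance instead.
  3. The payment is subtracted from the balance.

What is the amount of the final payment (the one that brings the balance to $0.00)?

$127.83

Payment period 1: opening $353.00; interest $9.88 → $362.88; payment $120.96; balance $241.92
Payment period 2: opening $241.92; interest $6.77 → $248.69; payment $124.34; balance $124.35
Payment period 3: opening $124.35; interest $3.48 → $127.83; payment $127.83; balance $0.00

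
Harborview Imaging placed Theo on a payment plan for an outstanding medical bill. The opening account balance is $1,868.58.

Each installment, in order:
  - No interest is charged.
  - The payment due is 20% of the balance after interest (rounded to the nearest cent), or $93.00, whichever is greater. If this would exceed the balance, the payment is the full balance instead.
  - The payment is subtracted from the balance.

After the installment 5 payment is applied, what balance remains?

Installment 1: $1,868.58 − $373.72 → $1,494.86
Installment 2: $1,494.86 − $298.97 → $1,195.89
Installment 3: $1,195.89 − $239.18 → $956.71
Installment 4: $956.71 − $191.34 → $765.37
Installment 5: $765.37 − $153.07 → $612.30

$612.30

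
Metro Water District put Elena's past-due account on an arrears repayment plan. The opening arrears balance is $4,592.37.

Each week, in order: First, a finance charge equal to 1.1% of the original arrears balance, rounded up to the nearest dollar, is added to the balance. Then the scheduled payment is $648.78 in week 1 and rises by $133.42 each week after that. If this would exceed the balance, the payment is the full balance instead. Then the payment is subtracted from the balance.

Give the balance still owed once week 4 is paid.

# | Opening | Interest | Payment | End bal
1 | $4,592.37 | $51.00 | $648.78 | $3,994.59
2 | $3,994.59 | $51.00 | $782.20 | $3,263.39
3 | $3,263.39 | $51.00 | $915.62 | $2,398.77
4 | $2,398.77 | $51.00 | $1,049.04 | $1,400.73

$1,400.73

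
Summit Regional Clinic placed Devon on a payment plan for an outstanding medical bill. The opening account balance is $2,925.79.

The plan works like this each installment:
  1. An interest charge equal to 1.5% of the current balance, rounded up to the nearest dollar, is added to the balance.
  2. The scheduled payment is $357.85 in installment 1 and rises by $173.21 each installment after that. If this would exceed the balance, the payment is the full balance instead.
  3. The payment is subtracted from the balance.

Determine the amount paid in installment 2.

$531.06

Installment 1: $2,925.79 +$44.00 interest = $2,969.79; pay $357.85 → $2,611.94
Installment 2: $2,611.94 +$40.00 interest = $2,651.94; pay $531.06 → $2,120.88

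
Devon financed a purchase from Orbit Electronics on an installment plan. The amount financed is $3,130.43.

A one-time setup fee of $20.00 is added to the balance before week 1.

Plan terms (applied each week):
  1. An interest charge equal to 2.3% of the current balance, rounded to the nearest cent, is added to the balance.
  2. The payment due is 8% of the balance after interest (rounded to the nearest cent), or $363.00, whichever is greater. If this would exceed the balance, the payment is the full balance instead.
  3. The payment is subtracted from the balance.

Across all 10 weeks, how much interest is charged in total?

# | Opening | Interest | Payment | End bal
1 | $3,150.43 | $72.46 | $363.00 | $2,859.89
2 | $2,859.89 | $65.78 | $363.00 | $2,562.67
3 | $2,562.67 | $58.94 | $363.00 | $2,258.61
4 | $2,258.61 | $51.95 | $363.00 | $1,947.56
5 | $1,947.56 | $44.79 | $363.00 | $1,629.35
6 | $1,629.35 | $37.48 | $363.00 | $1,303.83
7 | $1,303.83 | $29.99 | $363.00 | $970.82
8 | $970.82 | $22.33 | $363.00 | $630.15
9 | $630.15 | $14.49 | $363.00 | $281.64
10 | $281.64 | $6.48 | $288.12 | $0.00
Total interest: $72.46 + $65.78 + $58.94 + $51.95 + $44.79 + $37.48 + $29.99 + $22.33 + $14.49 + $6.48 = $404.69

$404.69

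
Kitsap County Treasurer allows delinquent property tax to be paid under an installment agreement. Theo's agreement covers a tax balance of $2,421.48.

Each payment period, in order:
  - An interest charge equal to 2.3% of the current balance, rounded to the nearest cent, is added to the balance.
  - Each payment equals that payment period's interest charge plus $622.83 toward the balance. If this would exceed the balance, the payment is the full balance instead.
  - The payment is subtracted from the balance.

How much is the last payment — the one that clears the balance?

Payment period 1: $2,421.48 +$55.69 interest = $2,477.17; pay $678.52 → $1,798.65
Payment period 2: $1,798.65 +$41.37 interest = $1,840.02; pay $664.20 → $1,175.82
Payment period 3: $1,175.82 +$27.04 interest = $1,202.86; pay $649.87 → $552.99
Payment period 4: $552.99 +$12.72 interest = $565.71; pay $565.71 → $0.00

$565.71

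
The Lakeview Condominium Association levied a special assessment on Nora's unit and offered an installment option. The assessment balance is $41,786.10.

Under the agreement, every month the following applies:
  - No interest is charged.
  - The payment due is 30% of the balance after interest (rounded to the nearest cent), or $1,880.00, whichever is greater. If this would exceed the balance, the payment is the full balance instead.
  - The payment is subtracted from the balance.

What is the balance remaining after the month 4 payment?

Month 1: $41,786.10 − $12,535.83 → $29,250.27
Month 2: $29,250.27 − $8,775.08 → $20,475.19
Month 3: $20,475.19 − $6,142.56 → $14,332.63
Month 4: $14,332.63 − $4,299.79 → $10,032.84

$10,032.84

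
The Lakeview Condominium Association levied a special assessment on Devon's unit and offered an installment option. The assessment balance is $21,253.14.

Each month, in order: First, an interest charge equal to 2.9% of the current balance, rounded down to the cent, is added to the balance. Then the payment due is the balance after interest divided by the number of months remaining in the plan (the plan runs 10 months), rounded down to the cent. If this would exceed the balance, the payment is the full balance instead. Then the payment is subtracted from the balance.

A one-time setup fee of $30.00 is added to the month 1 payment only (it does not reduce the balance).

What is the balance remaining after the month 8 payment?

$5,342.89

Month 1: opening $21,253.14; interest $616.34 → $21,869.48; payment $2,186.94 (+ $30.00 fee); balance $19,682.54
Month 2: opening $19,682.54; interest $570.79 → $20,253.33; payment $2,250.37; balance $18,002.96
Month 3: opening $18,002.96; interest $522.08 → $18,525.04; payment $2,315.63; balance $16,209.41
Month 4: opening $16,209.41; interest $470.07 → $16,679.48; payment $2,382.78; balance $14,296.70
Month 5: opening $14,296.70; interest $414.60 → $14,711.30; payment $2,451.88; balance $12,259.42
Month 6: opening $12,259.42; interest $355.52 → $12,614.94; payment $2,522.98; balance $10,091.96
Month 7: opening $10,091.96; interest $292.66 → $10,384.62; payment $2,596.15; balance $7,788.47
Month 8: opening $7,788.47; interest $225.86 → $8,014.33; payment $2,671.44; balance $5,342.89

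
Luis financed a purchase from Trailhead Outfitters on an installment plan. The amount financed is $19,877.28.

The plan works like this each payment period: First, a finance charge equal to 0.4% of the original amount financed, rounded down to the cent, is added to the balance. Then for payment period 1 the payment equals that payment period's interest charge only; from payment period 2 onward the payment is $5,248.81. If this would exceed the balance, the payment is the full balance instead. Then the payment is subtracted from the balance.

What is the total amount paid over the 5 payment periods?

$20,274.78

Payment period 1: opening $19,877.28; interest $79.50 → $19,956.78; payment $79.50; balance $19,877.28
Payment period 2: opening $19,877.28; interest $79.50 → $19,956.78; payment $5,248.81; balance $14,707.97
Payment period 3: opening $14,707.97; interest $79.50 → $14,787.47; payment $5,248.81; balance $9,538.66
Payment period 4: opening $9,538.66; interest $79.50 → $9,618.16; payment $5,248.81; balance $4,369.35
Payment period 5: opening $4,369.35; interest $79.50 → $4,448.85; payment $4,448.85; balance $0.00
Total paid: $20,274.78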